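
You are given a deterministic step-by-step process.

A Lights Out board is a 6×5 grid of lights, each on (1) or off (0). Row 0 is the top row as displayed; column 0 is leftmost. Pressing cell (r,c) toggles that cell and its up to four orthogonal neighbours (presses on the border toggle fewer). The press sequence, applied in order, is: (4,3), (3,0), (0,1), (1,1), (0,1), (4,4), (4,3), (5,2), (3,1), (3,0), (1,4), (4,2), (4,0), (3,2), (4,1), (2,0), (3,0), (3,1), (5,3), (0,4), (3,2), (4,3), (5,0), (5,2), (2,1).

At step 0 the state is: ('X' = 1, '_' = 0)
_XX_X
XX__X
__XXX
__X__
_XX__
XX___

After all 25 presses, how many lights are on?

17

gen 0: _XX_X
XX__X
__XXX
__X__
_XX__
XX___
gen 1: _XX_X
XX__X
__XXX
__XX_
_X_XX
XX_X_
gen 2: _XX_X
XX__X
X_XXX
XXXX_
XX_XX
XX_X_
gen 3: X___X
X___X
X_XXX
XXXX_
XX_XX
XX_X_
gen 4: XX__X
_XX_X
XXXXX
XXXX_
XX_XX
XX_X_
gen 5: __X_X
__X_X
XXXXX
XXXX_
XX_XX
XX_X_
gen 6: __X_X
__X_X
XXXXX
XXXXX
XX___
XX_XX
gen 7: __X_X
__X_X
XXXXX
XXX_X
XXXXX
XX__X
gen 8: __X_X
__X_X
XXXXX
XXX_X
XX_XX
X_XXX
gen 9: __X_X
__X_X
X_XXX
____X
X__XX
X_XXX
gen 10: __X_X
__X_X
__XXX
XX__X
___XX
X_XXX
gen 11: __X__
__XX_
__XX_
XX__X
___XX
X_XXX
gen 12: __X__
__XX_
__XX_
XXX_X
_XX_X
X__XX
gen 13: __X__
__XX_
__XX_
_XX_X
X_X_X
___XX
gen 14: __X__
__XX_
___X_
___XX
X___X
___XX
gen 15: __X__
__XX_
___X_
_X_XX
_XX_X
_X_XX
gen 16: __X__
X_XX_
XX_X_
XX_XX
_XX_X
_X_XX
gen 17: __X__
X_XX_
_X_X_
___XX
XXX_X
_X_XX
gen 18: __X__
X_XX_
___X_
XXXXX
X_X_X
_X_XX
gen 19: __X__
X_XX_
___X_
XXXXX
X_XXX
_XX__
gen 20: __XXX
X_XXX
___X_
XXXXX
X_XXX
_XX__
gen 21: __XXX
X_XXX
__XX_
X___X
X__XX
_XX__
gen 22: __XXX
X_XXX
__XX_
X__XX
X_X__
_XXX_
gen 23: __XXX
X_XXX
__XX_
X__XX
__X__
X_XX_
gen 24: __XXX
X_XXX
__XX_
X__XX
_____
XX___
gen 25: __XXX
XXXXX
XX_X_
XX_XX
_____
XX___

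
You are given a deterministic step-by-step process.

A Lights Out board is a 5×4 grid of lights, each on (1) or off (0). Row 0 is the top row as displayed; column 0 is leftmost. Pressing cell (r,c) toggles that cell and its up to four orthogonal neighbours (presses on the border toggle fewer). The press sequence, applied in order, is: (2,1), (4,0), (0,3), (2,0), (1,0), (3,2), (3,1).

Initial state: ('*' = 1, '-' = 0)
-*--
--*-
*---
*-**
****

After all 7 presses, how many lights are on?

0) -*--
--*-
*---
*-**
****
1) -*--
-**-
-**-
****
****
2) -*--
-**-
-**-
-***
--**
3) -***
-***
-**-
-***
--**
4) -***
****
*-*-
****
--**
5) ****
--**
--*-
****
--**
6) ****
--**
----
*---
---*
7) ****
--**
-*--
-**-
-*-*

11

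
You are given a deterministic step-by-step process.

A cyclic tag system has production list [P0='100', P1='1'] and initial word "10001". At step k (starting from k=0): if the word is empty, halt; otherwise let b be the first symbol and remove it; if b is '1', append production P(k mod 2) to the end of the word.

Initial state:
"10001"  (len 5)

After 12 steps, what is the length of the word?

4

[0] "10001"  (len 5)
[1] "0001100"  (len 7)
[2] "001100"  (len 6)
[3] "01100"  (len 5)
[4] "1100"  (len 4)
[5] "100100"  (len 6)
[6] "001001"  (len 6)
[7] "01001"  (len 5)
[8] "1001"  (len 4)
[9] "001100"  (len 6)
[10] "01100"  (len 5)
[11] "1100"  (len 4)
[12] "1001"  (len 4)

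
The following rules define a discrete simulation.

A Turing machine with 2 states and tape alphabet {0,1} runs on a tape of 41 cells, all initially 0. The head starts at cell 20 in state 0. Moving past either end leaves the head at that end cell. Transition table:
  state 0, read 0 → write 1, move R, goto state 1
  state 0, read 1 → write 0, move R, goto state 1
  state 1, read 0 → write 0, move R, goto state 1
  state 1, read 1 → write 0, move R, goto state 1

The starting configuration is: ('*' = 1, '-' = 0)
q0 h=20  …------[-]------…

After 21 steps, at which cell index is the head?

40

step 0: q0 h=20  …------[-]------…
step 1: q1 h=21  …-----*[-]------…
step 2: q1 h=22  …----*-[-]------…
step 3: q1 h=23  …---*--[-]------…
step 4: q1 h=24  …--*---[-]------…
step 5: q1 h=25  …-*----[-]------…
step 6: q1 h=26  …*-----[-]------…
step 7: q1 h=27  …------[-]------…
step 8: q1 h=28  …------[-]------…
step 9: q1 h=29  …------[-]------…
step 10: q1 h=30  …------[-]------…
step 11: q1 h=31  …------[-]------…
step 12: q1 h=32  …------[-]------…
step 13: q1 h=33  …------[-]------…
step 14: q1 h=34  …------[-]------|
step 15: q1 h=35  …------[-]-----|
step 16: q1 h=36  …------[-]----|
step 17: q1 h=37  …------[-]---|
step 18: q1 h=38  …------[-]--|
step 19: q1 h=39  …------[-]-|
step 20: q1 h=40  …------[-]|
step 21: q1 h=40  …------[-]|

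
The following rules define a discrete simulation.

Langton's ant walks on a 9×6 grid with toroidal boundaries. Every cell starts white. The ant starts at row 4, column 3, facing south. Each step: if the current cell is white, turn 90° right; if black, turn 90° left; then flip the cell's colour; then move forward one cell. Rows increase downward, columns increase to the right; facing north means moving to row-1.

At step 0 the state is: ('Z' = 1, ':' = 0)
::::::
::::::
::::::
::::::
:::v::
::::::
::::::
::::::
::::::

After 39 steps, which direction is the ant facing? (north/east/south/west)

west

[0] ::::::
::::::
::::::
::::::
:::v::
::::::
::::::
::::::
::::::
[1] ::::::
::::::
::::::
::::::
::<Z::
::::::
::::::
::::::
::::::
[2] ::::::
::::::
::::::
::^:::
::ZZ::
::::::
::::::
::::::
::::::
[3] ::::::
::::::
::::::
::Z>::
::ZZ::
::::::
::::::
::::::
::::::
[4] ::::::
::::::
::::::
::ZZ::
::Zv::
::::::
::::::
::::::
::::::
[5] ::::::
::::::
::::::
::ZZ::
::Z:>:
::::::
::::::
::::::
::::::
[6] ::::::
::::::
::::::
::ZZ::
::Z:Z:
::::v:
::::::
::::::
::::::
[7] ::::::
::::::
::::::
::ZZ::
::Z:Z:
:::<Z:
::::::
::::::
::::::
[8] ::::::
::::::
::::::
::ZZ::
::Z^Z:
:::ZZ:
::::::
::::::
::::::
[9] ::::::
::::::
::::::
::ZZ::
::ZZ>:
:::ZZ:
::::::
::::::
::::::
[10] ::::::
::::::
::::::
::ZZ^:
::ZZ::
:::ZZ:
::::::
::::::
::::::
[11] ::::::
::::::
::::::
::ZZZ>
::ZZ::
:::ZZ:
::::::
::::::
::::::
[12] ::::::
::::::
::::::
::ZZZZ
::ZZ:v
:::ZZ:
::::::
::::::
::::::
[13] ::::::
::::::
::::::
::ZZZZ
::ZZ<Z
:::ZZ:
::::::
::::::
::::::
[14] ::::::
::::::
::::::
::ZZ^Z
::ZZZZ
:::ZZ:
::::::
::::::
::::::
[15] ::::::
::::::
::::::
::Z<:Z
::ZZZZ
:::ZZ:
::::::
::::::
::::::
[16] ::::::
::::::
::::::
::Z::Z
::ZvZZ
:::ZZ:
::::::
::::::
::::::
[17] ::::::
::::::
::::::
::Z::Z
::Z:>Z
:::ZZ:
::::::
::::::
::::::
[18] ::::::
::::::
::::::
::Z:^Z
::Z::Z
:::ZZ:
::::::
::::::
::::::
[19] ::::::
::::::
::::::
::Z:Z>
::Z::Z
:::ZZ:
::::::
::::::
::::::
[20] ::::::
::::::
:::::^
::Z:Z:
::Z::Z
:::ZZ:
::::::
::::::
::::::
[21] ::::::
::::::
>::::Z
::Z:Z:
::Z::Z
:::ZZ:
::::::
::::::
::::::
[22] ::::::
::::::
Z::::Z
v:Z:Z:
::Z::Z
:::ZZ:
::::::
::::::
::::::
[23] ::::::
::::::
Z::::Z
Z:Z:Z<
::Z::Z
:::ZZ:
::::::
::::::
::::::
[24] ::::::
::::::
Z::::^
Z:Z:ZZ
::Z::Z
:::ZZ:
::::::
::::::
::::::
[25] ::::::
::::::
Z:::<:
Z:Z:ZZ
::Z::Z
:::ZZ:
::::::
::::::
::::::
[26] ::::::
::::^:
Z:::Z:
Z:Z:ZZ
::Z::Z
:::ZZ:
::::::
::::::
::::::
[27] ::::::
::::Z>
Z:::Z:
Z:Z:ZZ
::Z::Z
:::ZZ:
::::::
::::::
::::::
[28] ::::::
::::ZZ
Z:::Zv
Z:Z:ZZ
::Z::Z
:::ZZ:
::::::
::::::
::::::
[29] ::::::
::::ZZ
Z:::<Z
Z:Z:ZZ
::Z::Z
:::ZZ:
::::::
::::::
::::::
[30] ::::::
::::ZZ
Z::::Z
Z:Z:vZ
::Z::Z
:::ZZ:
::::::
::::::
::::::
[31] ::::::
::::ZZ
Z::::Z
Z:Z::>
::Z::Z
:::ZZ:
::::::
::::::
::::::
[32] ::::::
::::ZZ
Z::::^
Z:Z:::
::Z::Z
:::ZZ:
::::::
::::::
::::::
[33] ::::::
::::ZZ
Z:::<:
Z:Z:::
::Z::Z
:::ZZ:
::::::
::::::
::::::
[34] ::::::
::::^Z
Z:::Z:
Z:Z:::
::Z::Z
:::ZZ:
::::::
::::::
::::::
[35] ::::::
:::<:Z
Z:::Z:
Z:Z:::
::Z::Z
:::ZZ:
::::::
::::::
::::::
[36] :::^::
:::Z:Z
Z:::Z:
Z:Z:::
::Z::Z
:::ZZ:
::::::
::::::
::::::
[37] :::Z>:
:::Z:Z
Z:::Z:
Z:Z:::
::Z::Z
:::ZZ:
::::::
::::::
::::::
[38] :::ZZ:
:::ZvZ
Z:::Z:
Z:Z:::
::Z::Z
:::ZZ:
::::::
::::::
::::::
[39] :::ZZ:
:::<ZZ
Z:::Z:
Z:Z:::
::Z::Z
:::ZZ:
::::::
::::::
::::::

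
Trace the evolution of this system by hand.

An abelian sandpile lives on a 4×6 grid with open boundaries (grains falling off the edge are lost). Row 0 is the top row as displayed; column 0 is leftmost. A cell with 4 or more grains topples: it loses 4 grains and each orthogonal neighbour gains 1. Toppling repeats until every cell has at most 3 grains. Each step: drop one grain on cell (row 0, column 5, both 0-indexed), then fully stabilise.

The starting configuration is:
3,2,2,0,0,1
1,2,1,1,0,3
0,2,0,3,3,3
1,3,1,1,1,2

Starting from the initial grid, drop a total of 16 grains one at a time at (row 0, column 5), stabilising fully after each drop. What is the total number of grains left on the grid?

step 0: 3,2,2,0,0,1
1,2,1,1,0,3
0,2,0,3,3,3
1,3,1,1,1,2
step 1: 3,2,2,0,0,2
1,2,1,1,0,3
0,2,0,3,3,3
1,3,1,1,1,2
step 2: 3,2,2,0,0,3
1,2,1,1,0,3
0,2,0,3,3,3
1,3,1,1,1,2
step 3: 3,2,2,0,1,1
1,2,1,2,2,1
0,2,1,0,1,1
1,3,1,2,2,3
step 4: 3,2,2,0,1,2
1,2,1,2,2,1
0,2,1,0,1,1
1,3,1,2,2,3
step 5: 3,2,2,0,1,3
1,2,1,2,2,1
0,2,1,0,1,1
1,3,1,2,2,3
step 6: 3,2,2,0,2,0
1,2,1,2,2,2
0,2,1,0,1,1
1,3,1,2,2,3
step 7: 3,2,2,0,2,1
1,2,1,2,2,2
0,2,1,0,1,1
1,3,1,2,2,3
step 8: 3,2,2,0,2,2
1,2,1,2,2,2
0,2,1,0,1,1
1,3,1,2,2,3
step 9: 3,2,2,0,2,3
1,2,1,2,2,2
0,2,1,0,1,1
1,3,1,2,2,3
step 10: 3,2,2,0,3,0
1,2,1,2,2,3
0,2,1,0,1,1
1,3,1,2,2,3
step 11: 3,2,2,0,3,1
1,2,1,2,2,3
0,2,1,0,1,1
1,3,1,2,2,3
step 12: 3,2,2,0,3,2
1,2,1,2,2,3
0,2,1,0,1,1
1,3,1,2,2,3
step 13: 3,2,2,0,3,3
1,2,1,2,2,3
0,2,1,0,1,1
1,3,1,2,2,3
step 14: 3,2,2,1,1,2
1,2,1,3,0,1
0,2,1,0,2,2
1,3,1,2,2,3
step 15: 3,2,2,1,1,3
1,2,1,3,0,1
0,2,1,0,2,2
1,3,1,2,2,3
step 16: 3,2,2,1,2,0
1,2,1,3,0,2
0,2,1,0,2,2
1,3,1,2,2,3

38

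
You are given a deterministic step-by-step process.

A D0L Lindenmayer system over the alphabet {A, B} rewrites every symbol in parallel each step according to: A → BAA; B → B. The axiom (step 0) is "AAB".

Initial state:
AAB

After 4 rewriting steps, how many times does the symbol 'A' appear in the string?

32

k=0  AAB
k=1  BAABAAB
k=2  BBAABAABBAABAAB
k=3  BBBAABAABBAABAABBBAABAABBAABAAB
k=4  BBBBAABAABBAABAABBBAABAABBAABAABBBBAABAABBAABAABBBAABAABBAABAAB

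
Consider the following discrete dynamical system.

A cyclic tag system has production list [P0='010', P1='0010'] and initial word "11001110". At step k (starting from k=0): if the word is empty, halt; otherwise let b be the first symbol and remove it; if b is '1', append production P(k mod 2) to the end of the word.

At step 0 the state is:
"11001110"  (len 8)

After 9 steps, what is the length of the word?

gen 0: "11001110"  (len 8)
gen 1: "1001110010"  (len 10)
gen 2: "0011100100010"  (len 13)
gen 3: "011100100010"  (len 12)
gen 4: "11100100010"  (len 11)
gen 5: "1100100010010"  (len 13)
gen 6: "1001000100100010"  (len 16)
gen 7: "001000100100010010"  (len 18)
gen 8: "01000100100010010"  (len 17)
gen 9: "1000100100010010"  (len 16)

16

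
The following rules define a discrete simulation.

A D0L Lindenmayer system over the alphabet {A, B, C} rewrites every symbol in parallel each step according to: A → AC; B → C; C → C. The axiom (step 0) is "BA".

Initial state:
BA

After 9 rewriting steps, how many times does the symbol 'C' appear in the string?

10

gen 0: BA
gen 1: CAC
gen 2: CACC
gen 3: CACCC
gen 4: CACCCC
gen 5: CACCCCC
gen 6: CACCCCCC
gen 7: CACCCCCCC
gen 8: CACCCCCCCC
gen 9: CACCCCCCCCC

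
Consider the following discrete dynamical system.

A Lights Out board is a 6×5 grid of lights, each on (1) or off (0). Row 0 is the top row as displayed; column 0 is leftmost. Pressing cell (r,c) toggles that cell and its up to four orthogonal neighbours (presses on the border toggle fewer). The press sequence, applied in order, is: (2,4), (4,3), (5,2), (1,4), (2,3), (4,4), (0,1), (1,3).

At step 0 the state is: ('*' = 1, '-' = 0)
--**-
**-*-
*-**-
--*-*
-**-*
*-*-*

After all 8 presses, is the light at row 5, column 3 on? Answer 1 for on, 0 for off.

[0] --**-
**-*-
*-**-
--*-*
-**-*
*-*-*
[1] --**-
**-**
*-*-*
--*--
-**-*
*-*-*
[2] --**-
**-**
*-*-*
--**-
-*-*-
*-***
[3] --**-
**-**
*-*-*
--**-
-***-
**--*
[4] --***
**---
*-*--
--**-
-***-
**--*
[5] --***
**-*-
*--**
--*--
-***-
**--*
[6] --***
**-*-
*--**
--*-*
-**-*
**---
[7] **-**
*--*-
*--**
--*-*
-**-*
**---
[8] **--*
*-*-*
*---*
--*-*
-**-*
**---

0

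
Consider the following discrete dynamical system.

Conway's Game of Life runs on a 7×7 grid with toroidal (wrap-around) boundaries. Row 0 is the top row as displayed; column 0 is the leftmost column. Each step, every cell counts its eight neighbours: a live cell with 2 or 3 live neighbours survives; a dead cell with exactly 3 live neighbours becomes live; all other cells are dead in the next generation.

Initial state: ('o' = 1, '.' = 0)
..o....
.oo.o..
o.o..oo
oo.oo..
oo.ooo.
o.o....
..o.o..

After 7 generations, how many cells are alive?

6

step 0: ..o....
.oo.o..
o.o..oo
oo.oo..
oo.ooo.
o.o....
..o.o..
step 1: ..o....
o.o..oo
.....oo
.......
.....o.
o.o..oo
..o....
step 2: ..oo..o
oo...o.
o....o.
.....oo
.....o.
.o...oo
..oo..o
step 3: ...oooo
ooo.oo.
oo..oo.
....oo.
o...o..
o.o.ooo
.o.oo.o
step 4: .......
..o....
o.o....
oo.o...
oo.....
..o....
.o.....
step 5: .......
.o.....
o.oo...
......o
o......
o.o....
.......
step 6: .......
.oo....
ooo....
oo....o
oo....o
.o.....
.......
step 7: .......
o.o....
......o
.......
..o...o
.o.....
.......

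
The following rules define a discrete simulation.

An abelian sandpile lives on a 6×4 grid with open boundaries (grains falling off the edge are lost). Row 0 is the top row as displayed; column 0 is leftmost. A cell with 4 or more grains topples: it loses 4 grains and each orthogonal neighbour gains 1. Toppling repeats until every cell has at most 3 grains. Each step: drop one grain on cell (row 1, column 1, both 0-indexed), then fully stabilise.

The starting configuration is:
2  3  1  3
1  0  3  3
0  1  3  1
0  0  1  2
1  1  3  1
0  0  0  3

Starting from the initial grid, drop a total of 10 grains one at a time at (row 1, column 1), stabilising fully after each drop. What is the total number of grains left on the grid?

34

step 0: 2  3  1  3
1  0  3  3
0  1  3  1
0  0  1  2
1  1  3  1
0  0  0  3
step 1: 2  3  1  3
1  1  3  3
0  1  3  1
0  0  1  2
1  1  3  1
0  0  0  3
step 2: 2  3  1  3
1  2  3  3
0  1  3  1
0  0  1  2
1  1  3  1
0  0  0  3
step 3: 2  3  1  3
1  3  3  3
0  1  3  1
0  0  1  2
1  1  3  1
0  0  0  3
step 4: 3  1  0  1
2  2  3  1
0  3  0  3
0  0  2  2
1  1  3  1
0  0  0  3
step 5: 3  1  0  1
2  3  3  1
0  3  0  3
0  0  2  2
1  1  3  1
0  0  0  3
step 6: 3  2  1  1
3  2  0  2
1  0  2  3
0  1  2  2
1  1  3  1
0  0  0  3
step 7: 3  2  1  1
3  3  0  2
1  0  2  3
0  1  2  2
1  1  3  1
0  0  0  3
step 8: 1  0  2  1
1  2  1  2
2  1  2  3
0  1  2  2
1  1  3  1
0  0  0  3
step 9: 1  0  2  1
1  3  1  2
2  1  2  3
0  1  2  2
1  1  3  1
0  0  0  3
step 10: 1  1  2  1
2  0  2  2
2  2  2  3
0  1  2  2
1  1  3  1
0  0  0  3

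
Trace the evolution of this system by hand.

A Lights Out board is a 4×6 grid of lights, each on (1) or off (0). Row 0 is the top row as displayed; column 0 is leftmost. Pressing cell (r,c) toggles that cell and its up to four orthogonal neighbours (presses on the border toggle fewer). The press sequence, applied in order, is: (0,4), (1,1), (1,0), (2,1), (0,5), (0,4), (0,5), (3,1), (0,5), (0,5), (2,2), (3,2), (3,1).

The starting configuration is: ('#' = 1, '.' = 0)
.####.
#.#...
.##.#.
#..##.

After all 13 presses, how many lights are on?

11

t=0: .####.
#.#...
.##.#.
#..##.
t=1: .##..#
#.#.#.
.##.#.
#..##.
t=2: ..#..#
.#..#.
..#.#.
#..##.
t=3: #.#..#
#...#.
#.#.#.
#..##.
t=4: #.#..#
##..#.
.#..#.
##.##.
t=5: #.#.#.
##..##
.#..#.
##.##.
t=6: #.##.#
##...#
.#..#.
##.##.
t=7: #.###.
##....
.#..#.
##.##.
t=8: #.###.
##....
....#.
..###.
t=9: #.##.#
##...#
....#.
..###.
t=10: #.###.
##....
....#.
..###.
t=11: #.###.
###...
.####.
...##.
t=12: #.###.
###...
.#.##.
.##.#.
t=13: #.###.
###...
...##.
#...#.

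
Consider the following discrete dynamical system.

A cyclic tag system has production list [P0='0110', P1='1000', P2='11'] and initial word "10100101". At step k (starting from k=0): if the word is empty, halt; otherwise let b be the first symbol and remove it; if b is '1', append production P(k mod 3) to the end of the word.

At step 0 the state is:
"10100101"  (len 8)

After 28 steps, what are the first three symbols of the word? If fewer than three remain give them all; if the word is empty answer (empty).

011

step 0: "10100101"  (len 8)
step 1: "01001010110"  (len 11)
step 2: "1001010110"  (len 10)
step 3: "00101011011"  (len 11)
step 4: "0101011011"  (len 10)
step 5: "101011011"  (len 9)
step 6: "0101101111"  (len 10)
step 7: "101101111"  (len 9)
step 8: "011011111000"  (len 12)
step 9: "11011111000"  (len 11)
step 10: "10111110000110"  (len 14)
step 11: "01111100001101000"  (len 17)
step 12: "1111100001101000"  (len 16)
step 13: "1111000011010000110"  (len 19)
step 14: "1110000110100001101000"  (len 22)
step 15: "11000011010000110100011"  (len 23)
step 16: "10000110100001101000110110"  (len 26)
step 17: "00001101000011010001101101000"  (len 29)
step 18: "0001101000011010001101101000"  (len 28)
step 19: "001101000011010001101101000"  (len 27)
step 20: "01101000011010001101101000"  (len 26)
step 21: "1101000011010001101101000"  (len 25)
step 22: "1010000110100011011010000110"  (len 28)
step 23: "0100001101000110110100001101000"  (len 31)
step 24: "100001101000110110100001101000"  (len 30)
step 25: "000011010001101101000011010000110"  (len 33)
step 26: "00011010001101101000011010000110"  (len 32)
step 27: "0011010001101101000011010000110"  (len 31)
step 28: "011010001101101000011010000110"  (len 30)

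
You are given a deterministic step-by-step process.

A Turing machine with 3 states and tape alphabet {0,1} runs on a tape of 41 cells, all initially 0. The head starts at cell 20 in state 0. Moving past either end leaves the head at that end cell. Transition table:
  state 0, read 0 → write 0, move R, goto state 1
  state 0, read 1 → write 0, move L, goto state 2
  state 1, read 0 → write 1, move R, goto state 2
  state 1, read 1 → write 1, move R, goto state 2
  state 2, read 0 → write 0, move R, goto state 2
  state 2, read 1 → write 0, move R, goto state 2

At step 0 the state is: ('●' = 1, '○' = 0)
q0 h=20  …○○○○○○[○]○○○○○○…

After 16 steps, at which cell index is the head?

step 0: q0 h=20  …○○○○○○[○]○○○○○○…
step 1: q1 h=21  …○○○○○○[○]○○○○○○…
step 2: q2 h=22  …○○○○○●[○]○○○○○○…
step 3: q2 h=23  …○○○○●○[○]○○○○○○…
step 4: q2 h=24  …○○○●○○[○]○○○○○○…
step 5: q2 h=25  …○○●○○○[○]○○○○○○…
step 6: q2 h=26  …○●○○○○[○]○○○○○○…
step 7: q2 h=27  …●○○○○○[○]○○○○○○…
step 8: q2 h=28  …○○○○○○[○]○○○○○○…
step 9: q2 h=29  …○○○○○○[○]○○○○○○…
step 10: q2 h=30  …○○○○○○[○]○○○○○○…
step 11: q2 h=31  …○○○○○○[○]○○○○○○…
step 12: q2 h=32  …○○○○○○[○]○○○○○○…
step 13: q2 h=33  …○○○○○○[○]○○○○○○…
step 14: q2 h=34  …○○○○○○[○]○○○○○○|
step 15: q2 h=35  …○○○○○○[○]○○○○○|
step 16: q2 h=36  …○○○○○○[○]○○○○|

36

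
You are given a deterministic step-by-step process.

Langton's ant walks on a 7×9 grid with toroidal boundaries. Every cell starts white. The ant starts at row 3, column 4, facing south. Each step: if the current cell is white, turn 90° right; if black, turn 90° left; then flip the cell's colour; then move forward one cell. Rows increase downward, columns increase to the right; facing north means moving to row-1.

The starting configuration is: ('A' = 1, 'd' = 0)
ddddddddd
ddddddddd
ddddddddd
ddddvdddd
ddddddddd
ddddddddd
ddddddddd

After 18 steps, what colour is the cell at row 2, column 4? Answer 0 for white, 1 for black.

[0] ddddddddd
ddddddddd
ddddddddd
ddddvdddd
ddddddddd
ddddddddd
ddddddddd
[1] ddddddddd
ddddddddd
ddddddddd
ddd<Adddd
ddddddddd
ddddddddd
ddddddddd
[2] ddddddddd
ddddddddd
ddd^ddddd
dddAAdddd
ddddddddd
ddddddddd
ddddddddd
[3] ddddddddd
ddddddddd
dddA>dddd
dddAAdddd
ddddddddd
ddddddddd
ddddddddd
[4] ddddddddd
ddddddddd
dddAAdddd
dddAvdddd
ddddddddd
ddddddddd
ddddddddd
[5] ddddddddd
ddddddddd
dddAAdddd
dddAd>ddd
ddddddddd
ddddddddd
ddddddddd
[6] ddddddddd
ddddddddd
dddAAdddd
dddAdAddd
dddddvddd
ddddddddd
ddddddddd
[7] ddddddddd
ddddddddd
dddAAdddd
dddAdAddd
dddd<Addd
ddddddddd
ddddddddd
[8] ddddddddd
ddddddddd
dddAAdddd
dddA^Addd
ddddAAddd
ddddddddd
ddddddddd
[9] ddddddddd
ddddddddd
dddAAdddd
dddAA>ddd
ddddAAddd
ddddddddd
ddddddddd
[10] ddddddddd
ddddddddd
dddAA^ddd
dddAAdddd
ddddAAddd
ddddddddd
ddddddddd
[11] ddddddddd
ddddddddd
dddAAA>dd
dddAAdddd
ddddAAddd
ddddddddd
ddddddddd
[12] ddddddddd
ddddddddd
dddAAAAdd
dddAAdvdd
ddddAAddd
ddddddddd
ddddddddd
[13] ddddddddd
ddddddddd
dddAAAAdd
dddAA<Add
ddddAAddd
ddddddddd
ddddddddd
[14] ddddddddd
ddddddddd
dddAA^Add
dddAAAAdd
ddddAAddd
ddddddddd
ddddddddd
[15] ddddddddd
ddddddddd
dddA<dAdd
dddAAAAdd
ddddAAddd
ddddddddd
ddddddddd
[16] ddddddddd
ddddddddd
dddAddAdd
dddAvAAdd
ddddAAddd
ddddddddd
ddddddddd
[17] ddddddddd
ddddddddd
dddAddAdd
dddAd>Add
ddddAAddd
ddddddddd
ddddddddd
[18] ddddddddd
ddddddddd
dddAd^Add
dddAddAdd
ddddAAddd
ddddddddd
ddddddddd

0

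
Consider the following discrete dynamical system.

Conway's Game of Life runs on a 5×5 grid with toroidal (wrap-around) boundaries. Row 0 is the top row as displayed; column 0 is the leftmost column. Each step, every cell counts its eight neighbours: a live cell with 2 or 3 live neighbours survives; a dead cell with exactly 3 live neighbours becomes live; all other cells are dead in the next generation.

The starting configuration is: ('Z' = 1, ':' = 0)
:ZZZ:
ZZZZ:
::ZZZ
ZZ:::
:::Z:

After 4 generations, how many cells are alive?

4

step 0: :ZZZ:
ZZZZ:
::ZZZ
ZZ:::
:::Z:
step 1: Z::::
Z::::
:::::
ZZ:::
Z::ZZ
step 2: ZZ:::
:::::
ZZ:::
ZZ:::
:::::
step 3: :::::
:::::
ZZ:::
ZZ:::
:::::
step 4: :::::
:::::
ZZ:::
ZZ:::
:::::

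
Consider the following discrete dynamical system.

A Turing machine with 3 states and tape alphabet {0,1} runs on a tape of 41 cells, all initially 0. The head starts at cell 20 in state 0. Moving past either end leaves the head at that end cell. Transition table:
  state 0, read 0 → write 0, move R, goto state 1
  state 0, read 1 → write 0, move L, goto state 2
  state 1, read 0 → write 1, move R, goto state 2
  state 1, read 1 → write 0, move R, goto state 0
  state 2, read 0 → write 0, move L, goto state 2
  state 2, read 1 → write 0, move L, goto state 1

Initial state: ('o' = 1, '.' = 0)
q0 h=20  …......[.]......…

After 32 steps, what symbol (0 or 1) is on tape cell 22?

t=0: q0 h=20  …......[.]......…
t=1: q1 h=21  …......[.]......…
t=2: q2 h=22  ….....o[.]......…
t=3: q2 h=21  …......[o]......…
t=4: q1 h=20  …......[.]......…
t=5: q2 h=21  ….....o[.]......…
t=6: q2 h=20  …......[o]......…
t=7: q1 h=19  …......[.]......…
t=8: q2 h=20  ….....o[.]......…
t=9: q2 h=19  …......[o]......…
t=10: q1 h=18  …......[.]......…
t=11: q2 h=19  ….....o[.]......…
t=12: q2 h=18  …......[o]......…
t=13: q1 h=17  …......[.]......…
t=14: q2 h=18  ….....o[.]......…
t=15: q2 h=17  …......[o]......…
t=16: q1 h=16  …......[.]......…
t=17: q2 h=17  ….....o[.]......…
t=18: q2 h=16  …......[o]......…
t=19: q1 h=15  …......[.]......…
t=20: q2 h=16  ….....o[.]......…
t=21: q2 h=15  …......[o]......…
t=22: q1 h=14  …......[.]......…
t=23: q2 h=15  ….....o[.]......…
t=24: q2 h=14  …......[o]......…
t=25: q1 h=13  …......[.]......…
t=26: q2 h=14  ….....o[.]......…
t=27: q2 h=13  …......[o]......…
t=28: q1 h=12  …......[.]......…
t=29: q2 h=13  ….....o[.]......…
t=30: q2 h=12  …......[o]......…
t=31: q1 h=11  …......[.]......…
t=32: q2 h=12  ….....o[.]......…

0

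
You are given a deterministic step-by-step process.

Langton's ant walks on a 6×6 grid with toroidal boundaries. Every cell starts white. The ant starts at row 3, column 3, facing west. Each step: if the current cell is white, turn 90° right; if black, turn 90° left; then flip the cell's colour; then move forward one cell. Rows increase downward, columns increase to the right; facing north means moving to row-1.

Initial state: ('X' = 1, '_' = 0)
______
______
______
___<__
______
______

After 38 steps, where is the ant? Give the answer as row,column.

4,0

step 0: ______
______
______
___<__
______
______
step 1: ______
______
___^__
___X__
______
______
step 2: ______
______
___X>_
___X__
______
______
step 3: ______
______
___XX_
___Xv_
______
______
step 4: ______
______
___XX_
___<X_
______
______
step 5: ______
______
___XX_
____X_
___v__
______
step 6: ______
______
___XX_
____X_
__<X__
______
step 7: ______
______
___XX_
__^_X_
__XX__
______
step 8: ______
______
___XX_
__X>X_
__XX__
______
step 9: ______
______
___XX_
__XXX_
__Xv__
______
step 10: ______
______
___XX_
__XXX_
__X_>_
______
step 11: ______
______
___XX_
__XXX_
__X_X_
____v_
step 12: ______
______
___XX_
__XXX_
__X_X_
___<X_
step 13: ______
______
___XX_
__XXX_
__X^X_
___XX_
step 14: ______
______
___XX_
__XXX_
__XX>_
___XX_
step 15: ______
______
___XX_
__XX^_
__XX__
___XX_
step 16: ______
______
___XX_
__X<__
__XX__
___XX_
step 17: ______
______
___XX_
__X___
__Xv__
___XX_
step 18: ______
______
___XX_
__X___
__X_>_
___XX_
step 19: ______
______
___XX_
__X___
__X_X_
___Xv_
step 20: ______
______
___XX_
__X___
__X_X_
___X_>
step 21: _____v
______
___XX_
__X___
__X_X_
___X_X
step 22: ____<X
______
___XX_
__X___
__X_X_
___X_X
step 23: ____XX
______
___XX_
__X___
__X_X_
___X^X
step 24: ____XX
______
___XX_
__X___
__X_X_
___XX>
step 25: ____XX
______
___XX_
__X___
__X_X^
___XX_
step 26: ____XX
______
___XX_
__X___
>_X_XX
___XX_
step 27: ____XX
______
___XX_
__X___
X_X_XX
v__XX_
step 28: ____XX
______
___XX_
__X___
X_X_XX
X__XX<
step 29: ____XX
______
___XX_
__X___
X_X_X^
X__XXX
step 30: ____XX
______
___XX_
__X___
X_X_<_
X__XXX
step 31: ____XX
______
___XX_
__X___
X_X___
X__XvX
step 32: ____XX
______
___XX_
__X___
X_X___
X__X_>
step 33: ____XX
______
___XX_
__X___
X_X__^
X__X__
step 34: ____XX
______
___XX_
__X___
>_X__X
X__X__
step 35: ____XX
______
___XX_
^_X___
__X__X
X__X__
step 36: ____XX
______
___XX_
X>X___
__X__X
X__X__
step 37: ____XX
______
___XX_
XXX___
_vX__X
X__X__
step 38: ____XX
______
___XX_
XXX___
<XX__X
X__X__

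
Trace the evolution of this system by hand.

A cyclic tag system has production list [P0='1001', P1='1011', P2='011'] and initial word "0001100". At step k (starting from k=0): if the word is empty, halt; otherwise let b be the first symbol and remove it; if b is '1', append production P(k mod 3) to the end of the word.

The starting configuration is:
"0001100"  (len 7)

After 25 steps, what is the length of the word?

t=0: "0001100"  (len 7)
t=1: "001100"  (len 6)
t=2: "01100"  (len 5)
t=3: "1100"  (len 4)
t=4: "1001001"  (len 7)
t=5: "0010011011"  (len 10)
t=6: "010011011"  (len 9)
t=7: "10011011"  (len 8)
t=8: "00110111011"  (len 11)
t=9: "0110111011"  (len 10)
t=10: "110111011"  (len 9)
t=11: "101110111011"  (len 12)
t=12: "01110111011011"  (len 14)
t=13: "1110111011011"  (len 13)
t=14: "1101110110111011"  (len 16)
t=15: "101110110111011011"  (len 18)
t=16: "011101101110110111001"  (len 21)
t=17: "11101101110110111001"  (len 20)
t=18: "1101101110110111001011"  (len 22)
t=19: "1011011101101110010111001"  (len 25)
t=20: "0110111011011100101110011011"  (len 28)
t=21: "110111011011100101110011011"  (len 27)
t=22: "101110110111001011100110111001"  (len 30)
t=23: "011101101110010111001101110011011"  (len 33)
t=24: "11101101110010111001101110011011"  (len 32)
t=25: "11011011100101110011011100110111001"  (len 35)

35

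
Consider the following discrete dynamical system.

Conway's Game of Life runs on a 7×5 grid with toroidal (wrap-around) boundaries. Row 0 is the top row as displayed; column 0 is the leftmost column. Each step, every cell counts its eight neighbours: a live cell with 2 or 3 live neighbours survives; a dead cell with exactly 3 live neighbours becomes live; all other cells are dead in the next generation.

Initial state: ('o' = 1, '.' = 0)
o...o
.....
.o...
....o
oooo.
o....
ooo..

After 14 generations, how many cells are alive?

[0] o...o
.....
.o...
....o
oooo.
o....
ooo..
[1] o...o
o....
.....
...oo
oooo.
...o.
.....
[2] o...o
o...o
....o
oo.oo
oo...
.o.oo
....o
[3] ...o.
...o.
.o...
.ooo.
.....
.oooo
.....
[4] .....
..o..
.o.o.
.oo..
o...o
..oo.
....o
[5] .....
..o..
.o.o.
.oooo
o...o
o..o.
...o.
[6] .....
..o..
oo..o
.o...
.....
o..o.
....o
[7] .....
oo...
ooo..
.o...
.....
....o
....o
[8] o....
o.o..
..o..
ooo..
.....
.....
.....
[9] .o...
.....
o.oo.
.oo..
.o...
.....
.....
[10] .....
.oo..
..oo.
o..o.
.oo..
.....
.....
[11] .....
.ooo.
...oo
...oo
.oo..
.....
.....
[12] ..o..
..ooo
o....
o...o
..oo.
.....
.....
[13] ..o..
.oooo
oo...
oo.oo
...oo
.....
.....
[14] .oo..
...oo
.....
.o.o.
..oo.
.....
.....

8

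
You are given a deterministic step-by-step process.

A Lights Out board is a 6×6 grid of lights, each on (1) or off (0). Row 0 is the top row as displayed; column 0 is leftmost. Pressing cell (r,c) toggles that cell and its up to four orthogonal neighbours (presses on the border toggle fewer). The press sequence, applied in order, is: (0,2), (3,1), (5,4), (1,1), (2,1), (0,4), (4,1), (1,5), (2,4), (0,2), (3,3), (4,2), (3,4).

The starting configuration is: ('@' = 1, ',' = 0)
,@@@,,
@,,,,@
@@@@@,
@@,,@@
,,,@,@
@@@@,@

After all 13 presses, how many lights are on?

[0] ,@@@,,
@,,,,@
@@@@@,
@@,,@@
,,,@,@
@@@@,@
[1] ,,,,,,
@,@,,@
@@@@@,
@@,,@@
,,,@,@
@@@@,@
[2] ,,,,,,
@,@,,@
@,@@@,
,,@,@@
,@,@,@
@@@@,@
[3] ,,,,,,
@,@,,@
@,@@@,
,,@,@@
,@,@@@
@@@,@,
[4] ,@,,,,
,@,,,@
@@@@@,
,,@,@@
,@,@@@
@@@,@,
[5] ,@,,,,
,,,,,@
,,,@@,
,@@,@@
,@,@@@
@@@,@,
[6] ,@,@@@
,,,,@@
,,,@@,
,@@,@@
,@,@@@
@@@,@,
[7] ,@,@@@
,,,,@@
,,,@@,
,,@,@@
@,@@@@
@,@,@,
[8] ,@,@@,
,,,,,,
,,,@@@
,,@,@@
@,@@@@
@,@,@,
[9] ,@,@@,
,,,,@,
,,,,,,
,,@,,@
@,@@@@
@,@,@,
[10] ,,@,@,
,,@,@,
,,,,,,
,,@,,@
@,@@@@
@,@,@,
[11] ,,@,@,
,,@,@,
,,,@,,
,,,@@@
@,@,@@
@,@,@,
[12] ,,@,@,
,,@,@,
,,,@,,
,,@@@@
@@,@@@
@,,,@,
[13] ,,@,@,
,,@,@,
,,,@@,
,,@,,,
@@,@,@
@,,,@,

13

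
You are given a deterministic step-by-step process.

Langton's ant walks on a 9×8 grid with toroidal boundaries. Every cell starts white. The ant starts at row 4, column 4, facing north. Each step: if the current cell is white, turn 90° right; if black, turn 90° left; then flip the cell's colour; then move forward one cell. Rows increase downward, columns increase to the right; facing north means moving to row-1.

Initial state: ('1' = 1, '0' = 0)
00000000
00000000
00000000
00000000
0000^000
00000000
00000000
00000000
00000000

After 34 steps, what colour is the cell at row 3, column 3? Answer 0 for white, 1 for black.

step 0: 00000000
00000000
00000000
00000000
0000^000
00000000
00000000
00000000
00000000
step 1: 00000000
00000000
00000000
00000000
00001>00
00000000
00000000
00000000
00000000
step 2: 00000000
00000000
00000000
00000000
00001100
00000v00
00000000
00000000
00000000
step 3: 00000000
00000000
00000000
00000000
00001100
0000<100
00000000
00000000
00000000
step 4: 00000000
00000000
00000000
00000000
0000^100
00001100
00000000
00000000
00000000
step 5: 00000000
00000000
00000000
00000000
000<0100
00001100
00000000
00000000
00000000
step 6: 00000000
00000000
00000000
000^0000
00010100
00001100
00000000
00000000
00000000
step 7: 00000000
00000000
00000000
0001>000
00010100
00001100
00000000
00000000
00000000
step 8: 00000000
00000000
00000000
00011000
0001v100
00001100
00000000
00000000
00000000
step 9: 00000000
00000000
00000000
00011000
000<1100
00001100
00000000
00000000
00000000
step 10: 00000000
00000000
00000000
00011000
00001100
000v1100
00000000
00000000
00000000
step 11: 00000000
00000000
00000000
00011000
00001100
00<11100
00000000
00000000
00000000
step 12: 00000000
00000000
00000000
00011000
00^01100
00111100
00000000
00000000
00000000
step 13: 00000000
00000000
00000000
00011000
001>1100
00111100
00000000
00000000
00000000
step 14: 00000000
00000000
00000000
00011000
00111100
001v1100
00000000
00000000
00000000
step 15: 00000000
00000000
00000000
00011000
00111100
0010>100
00000000
00000000
00000000
step 16: 00000000
00000000
00000000
00011000
0011^100
00100100
00000000
00000000
00000000
step 17: 00000000
00000000
00000000
00011000
001<0100
00100100
00000000
00000000
00000000
step 18: 00000000
00000000
00000000
00011000
00100100
001v0100
00000000
00000000
00000000
step 19: 00000000
00000000
00000000
00011000
00100100
00<10100
00000000
00000000
00000000
step 20: 00000000
00000000
00000000
00011000
00100100
00010100
00v00000
00000000
00000000
step 21: 00000000
00000000
00000000
00011000
00100100
00010100
0<100000
00000000
00000000
step 22: 00000000
00000000
00000000
00011000
00100100
0^010100
01100000
00000000
00000000
step 23: 00000000
00000000
00000000
00011000
00100100
01>10100
01100000
00000000
00000000
step 24: 00000000
00000000
00000000
00011000
00100100
01110100
01v00000
00000000
00000000
step 25: 00000000
00000000
00000000
00011000
00100100
01110100
010>0000
00000000
00000000
step 26: 00000000
00000000
00000000
00011000
00100100
01110100
01010000
000v0000
00000000
step 27: 00000000
00000000
00000000
00011000
00100100
01110100
01010000
00<10000
00000000
step 28: 00000000
00000000
00000000
00011000
00100100
01110100
01^10000
00110000
00000000
step 29: 00000000
00000000
00000000
00011000
00100100
01110100
011>0000
00110000
00000000
step 30: 00000000
00000000
00000000
00011000
00100100
011^0100
01100000
00110000
00000000
step 31: 00000000
00000000
00000000
00011000
00100100
01<00100
01100000
00110000
00000000
step 32: 00000000
00000000
00000000
00011000
00100100
01000100
01v00000
00110000
00000000
step 33: 00000000
00000000
00000000
00011000
00100100
01000100
010>0000
00110000
00000000
step 34: 00000000
00000000
00000000
00011000
00100100
01000100
01010000
001v0000
00000000

1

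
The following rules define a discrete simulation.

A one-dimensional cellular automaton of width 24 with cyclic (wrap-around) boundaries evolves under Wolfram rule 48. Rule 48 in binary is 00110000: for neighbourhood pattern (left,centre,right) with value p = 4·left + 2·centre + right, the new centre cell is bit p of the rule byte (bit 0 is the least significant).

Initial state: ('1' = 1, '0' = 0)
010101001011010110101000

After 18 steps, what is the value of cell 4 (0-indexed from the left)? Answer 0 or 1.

gen 0: 010101001011010110101000
gen 1: 001010100100101001010100
gen 2: 000101010010010100101010
gen 3: 000010101001001010010101
gen 4: 100001010100100101001010
gen 5: 010000101010010010100101
gen 6: 101000010101001001010010
gen 7: 010100001010100100101001
gen 8: 101010000101010010010100
gen 9: 010101000010101001001010
gen 10: 001010100001010100100101
gen 11: 100101010000101010010010
gen 12: 010010101000010101001001
gen 13: 101001010100001010100100
gen 14: 010100101010000101010010
gen 15: 001010010101000010101001
gen 16: 100101001010100001010100
gen 17: 010010100101010000101010
gen 18: 001001010010101000010101

0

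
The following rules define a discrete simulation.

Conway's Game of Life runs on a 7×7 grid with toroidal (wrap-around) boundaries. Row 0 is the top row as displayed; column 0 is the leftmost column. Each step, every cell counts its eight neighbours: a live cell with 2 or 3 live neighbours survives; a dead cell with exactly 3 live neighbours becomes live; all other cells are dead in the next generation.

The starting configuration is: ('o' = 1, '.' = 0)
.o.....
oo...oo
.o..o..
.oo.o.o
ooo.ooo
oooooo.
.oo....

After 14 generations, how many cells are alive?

16

k=0  .o.....
oo...oo
.o..o..
.oo.o.o
ooo.ooo
oooooo.
.oo....
k=1  ......o
.oo..oo
...oo..
....o.o
.......
.......
....o..
k=2  o.....o
o.ooooo
o.ooo.o
...ooo.
.......
.......
.......
k=3  oo.oo..
..o....
o......
..o..oo
....o..
.......
.......
k=4  .ooo...
o.oo...
.o....o
.....oo
.....o.
.......
.......
k=5  .o.o...
o..o...
.oo..oo
o....oo
.....oo
.......
..o....
k=6  .o.o...
o..oo.o
.oo.oo.
.o..o..
o....o.
.......
..o....
k=7  oo.oo..
o.....o
.oo...o
ooooo.o
.......
.......
..o....
k=8  oooo..o
...o.oo
.......
...o.oo
oooo...
.......
.ooo...
k=9  .....oo
.o.oooo
.......
oo.oo.o
ooooo.o
o......
...o...
k=10  o.oo..o
o...o.o
.o.....
....o.o
....o..
o...o.o
......o
k=11  .o.o...
..oo.oo
......o
.....o.
o..oo.o
o.....o
.o.o...
k=12  oo.o...
o.ooooo
....o.o
o...oo.
o...o..
.oooooo
.o.....
k=13  ...o.o.
..o....
.o.....
o..oo..
o.o....
.oooooo
.....oo
k=14  ....ooo
..o....
.ooo...
o.oo...
o......
.oooo..
o......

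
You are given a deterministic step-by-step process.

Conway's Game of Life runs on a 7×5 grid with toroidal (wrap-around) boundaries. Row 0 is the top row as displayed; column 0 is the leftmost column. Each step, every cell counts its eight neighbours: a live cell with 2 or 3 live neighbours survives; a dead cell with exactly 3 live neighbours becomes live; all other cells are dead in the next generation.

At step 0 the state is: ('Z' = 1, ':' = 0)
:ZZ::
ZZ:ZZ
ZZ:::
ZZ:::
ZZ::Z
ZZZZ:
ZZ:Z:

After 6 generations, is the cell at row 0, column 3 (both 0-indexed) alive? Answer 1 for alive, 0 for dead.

0

0) :ZZ::
ZZ:ZZ
ZZ:::
ZZ:::
ZZ::Z
ZZZZ:
ZZ:Z:
1) :::::
:::ZZ
:::::
::Z::
:::Z:
:::Z:
:::Z:
2) :::ZZ
:::::
:::Z:
:::::
::ZZ:
::ZZZ
:::::
3) :::::
:::ZZ
:::::
::ZZ:
::Z:Z
::Z:Z
::Z::
4) :::Z:
:::::
::Z:Z
::ZZ:
:ZZ:Z
:ZZ::
:::Z:
5) :::::
:::Z:
::Z::
Z:::Z
Z::::
ZZ:::
:::Z:
6) :::::
:::::
:::ZZ
ZZ::Z
:::::
ZZ::Z
:::::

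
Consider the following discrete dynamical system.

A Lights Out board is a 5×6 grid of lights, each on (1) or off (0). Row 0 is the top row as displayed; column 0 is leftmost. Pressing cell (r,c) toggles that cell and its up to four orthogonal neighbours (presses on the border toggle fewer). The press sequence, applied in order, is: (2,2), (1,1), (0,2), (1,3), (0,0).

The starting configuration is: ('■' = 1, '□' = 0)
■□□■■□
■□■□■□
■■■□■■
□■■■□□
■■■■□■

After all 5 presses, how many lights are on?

gen 0: ■□□■■□
■□■□■□
■■■□■■
□■■■□□
■■■■□■
gen 1: ■□□■■□
■□□□■□
■□□■■■
□■□■□□
■■■■□■
gen 2: ■■□■■□
□■■□■□
■■□■■■
□■□■□□
■■■■□■
gen 3: ■□■□■□
□■□□■□
■■□■■■
□■□■□□
■■■■□■
gen 4: ■□■■■□
□■■■□□
■■□□■■
□■□■□□
■■■■□■
gen 5: □■■■■□
■■■■□□
■■□□■■
□■□■□□
■■■■□■

19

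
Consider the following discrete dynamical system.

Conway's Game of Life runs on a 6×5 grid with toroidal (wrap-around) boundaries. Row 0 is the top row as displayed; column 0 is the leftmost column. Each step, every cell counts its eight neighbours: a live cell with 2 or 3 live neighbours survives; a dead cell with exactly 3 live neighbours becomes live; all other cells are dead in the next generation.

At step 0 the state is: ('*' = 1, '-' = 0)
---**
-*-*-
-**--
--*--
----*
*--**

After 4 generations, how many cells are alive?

k=0  ---**
-*-*-
-**--
--*--
----*
*--**
k=1  -----
**-**
-*-*-
-***-
*---*
*----
k=2  -*---
**-**
-----
-*-*-
*-***
*---*
k=3  -***-
***-*
-*-*-
**-*-
--*--
--*--
k=4  ----*
----*
---*-
**-**
--**-
-----

9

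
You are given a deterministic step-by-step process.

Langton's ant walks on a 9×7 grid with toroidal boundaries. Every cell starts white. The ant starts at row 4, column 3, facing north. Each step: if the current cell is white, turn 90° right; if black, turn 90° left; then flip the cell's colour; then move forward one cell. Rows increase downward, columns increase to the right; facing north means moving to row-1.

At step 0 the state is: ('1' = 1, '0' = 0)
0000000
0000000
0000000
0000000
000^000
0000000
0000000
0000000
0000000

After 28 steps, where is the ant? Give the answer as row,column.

[0] 0000000
0000000
0000000
0000000
000^000
0000000
0000000
0000000
0000000
[1] 0000000
0000000
0000000
0000000
0001>00
0000000
0000000
0000000
0000000
[2] 0000000
0000000
0000000
0000000
0001100
0000v00
0000000
0000000
0000000
[3] 0000000
0000000
0000000
0000000
0001100
000<100
0000000
0000000
0000000
[4] 0000000
0000000
0000000
0000000
000^100
0001100
0000000
0000000
0000000
[5] 0000000
0000000
0000000
0000000
00<0100
0001100
0000000
0000000
0000000
[6] 0000000
0000000
0000000
00^0000
0010100
0001100
0000000
0000000
0000000
[7] 0000000
0000000
0000000
001>000
0010100
0001100
0000000
0000000
0000000
[8] 0000000
0000000
0000000
0011000
001v100
0001100
0000000
0000000
0000000
[9] 0000000
0000000
0000000
0011000
00<1100
0001100
0000000
0000000
0000000
[10] 0000000
0000000
0000000
0011000
0001100
00v1100
0000000
0000000
0000000
[11] 0000000
0000000
0000000
0011000
0001100
0<11100
0000000
0000000
0000000
[12] 0000000
0000000
0000000
0011000
0^01100
0111100
0000000
0000000
0000000
[13] 0000000
0000000
0000000
0011000
01>1100
0111100
0000000
0000000
0000000
[14] 0000000
0000000
0000000
0011000
0111100
01v1100
0000000
0000000
0000000
[15] 0000000
0000000
0000000
0011000
0111100
010>100
0000000
0000000
0000000
[16] 0000000
0000000
0000000
0011000
011^100
0100100
0000000
0000000
0000000
[17] 0000000
0000000
0000000
0011000
01<0100
0100100
0000000
0000000
0000000
[18] 0000000
0000000
0000000
0011000
0100100
01v0100
0000000
0000000
0000000
[19] 0000000
0000000
0000000
0011000
0100100
0<10100
0000000
0000000
0000000
[20] 0000000
0000000
0000000
0011000
0100100
0010100
0v00000
0000000
0000000
[21] 0000000
0000000
0000000
0011000
0100100
0010100
<100000
0000000
0000000
[22] 0000000
0000000
0000000
0011000
0100100
^010100
1100000
0000000
0000000
[23] 0000000
0000000
0000000
0011000
0100100
1>10100
1100000
0000000
0000000
[24] 0000000
0000000
0000000
0011000
0100100
1110100
1v00000
0000000
0000000
[25] 0000000
0000000
0000000
0011000
0100100
1110100
10>0000
0000000
0000000
[26] 0000000
0000000
0000000
0011000
0100100
1110100
1010000
00v0000
0000000
[27] 0000000
0000000
0000000
0011000
0100100
1110100
1010000
0<10000
0000000
[28] 0000000
0000000
0000000
0011000
0100100
1110100
1^10000
0110000
0000000

6,1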